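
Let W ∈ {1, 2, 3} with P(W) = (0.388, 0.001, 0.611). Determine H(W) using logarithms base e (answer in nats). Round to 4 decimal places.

H(W) = −Σ p·ln p.
  −(0.388)·ln(0.388) = 0.36734
  −(0.001)·ln(0.001) = 0.00691
  −(0.611)·ln(0.611) = 0.30101
Sum: 0.36734 + 0.00691 + 0.30101 = 0.6753 nats.

0.6753 nats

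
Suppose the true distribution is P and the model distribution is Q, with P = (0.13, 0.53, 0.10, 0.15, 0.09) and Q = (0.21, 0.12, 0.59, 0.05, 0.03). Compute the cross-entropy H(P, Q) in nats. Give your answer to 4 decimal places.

2.1443 nats

H(P,Q) = −Σ p·ln q.
  −0.13·ln(0.21) = 0.20288
  −0.53·ln(0.12) = 1.12374
  −0.10·ln(0.59) = 0.05276
  −0.15·ln(0.05) = 0.44936
  −0.09·ln(0.03) = 0.31559
H(P,Q) = 2.1443 nats.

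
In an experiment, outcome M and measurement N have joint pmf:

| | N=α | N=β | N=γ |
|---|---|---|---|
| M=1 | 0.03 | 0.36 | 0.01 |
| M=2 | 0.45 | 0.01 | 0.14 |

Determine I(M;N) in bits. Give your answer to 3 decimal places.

Marginals: p(M) = (0.4000, 0.6000), p(N) = (0.4800, 0.3700, 0.1500).
I(M;N) = H(M) + H(N) − H(M,N).
H(M) = 0.9710, H(N) = 1.4495, H(M,N) = 1.7308.
I(M;N) = 0.9710 + 1.4495 − 1.7308 = 0.690 bits.

0.690 bits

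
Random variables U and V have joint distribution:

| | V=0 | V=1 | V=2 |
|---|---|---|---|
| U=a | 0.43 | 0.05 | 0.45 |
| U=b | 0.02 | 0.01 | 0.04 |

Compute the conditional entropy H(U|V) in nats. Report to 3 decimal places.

Chain rule: H(U|V) = H(U,V) − H(V).
Marginals: p(U) = (0.9300, 0.0700), p(V) = (0.4500, 0.0600, 0.4900).
H(U,V) = 1.1251 nats; H(V) = 0.8777 nats.
H(U|V) = 1.1251 − 0.8777 = 0.247 nats.

0.247 nats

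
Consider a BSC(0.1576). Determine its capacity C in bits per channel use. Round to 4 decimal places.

0.3715 bits

Binary symmetric channel: C = 1 − h₂(ε) where h₂ is the binary entropy function.
h₂(0.1576) = −0.1576·log₂0.1576 − 0.8424·log₂0.8424 = 0.6285.
C = 1 − 0.6285 = 0.3715 bits per channel use.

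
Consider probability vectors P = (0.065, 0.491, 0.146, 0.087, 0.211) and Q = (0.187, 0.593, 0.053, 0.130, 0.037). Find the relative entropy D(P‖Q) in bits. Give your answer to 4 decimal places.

0.4602 bits

D(P‖Q) = Σ p·log₂(p/q).
  0.065·log₂(0.065/0.187) = -0.09909
  0.491·log₂(0.491/0.593) = -0.13370
  0.146·log₂(0.146/0.053) = 0.21344
  0.087·log₂(0.087/0.130) = -0.05041
  0.211·log₂(0.211/0.037) = 0.52996
D(P‖Q) = 0.4602 bits.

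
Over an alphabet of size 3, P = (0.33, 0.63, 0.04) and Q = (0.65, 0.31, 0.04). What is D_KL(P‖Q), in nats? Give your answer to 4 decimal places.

0.2231 nats

D(P‖Q) = Σ p·ln(p/q).
  0.33·ln(0.33/0.65) = -0.22370
  0.63·ln(0.63/0.31) = 0.44676
  0.04·ln(0.04/0.04) = 0.00000
D(P‖Q) = 0.2231 nats.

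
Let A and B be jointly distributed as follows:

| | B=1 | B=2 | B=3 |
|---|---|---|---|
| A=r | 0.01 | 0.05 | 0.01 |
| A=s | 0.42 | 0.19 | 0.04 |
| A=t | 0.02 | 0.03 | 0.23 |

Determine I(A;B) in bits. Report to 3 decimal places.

0.461 bits

Marginals: p(A) = (0.0700, 0.6500, 0.2800), p(B) = (0.4500, 0.2700, 0.2800).
I(A;B) = Σ p(x,y)·log₂[p(x,y)/(p(x)p(y))].
  (r,1): 0.01·log₂(0.3175) = -0.0166
  (r,2): 0.05·log₂(2.6455) = 0.0702
  (r,3): 0.01·log₂(0.5102) = -0.0097
  (s,1): 0.42·log₂(1.4359) = 0.2192
  (s,2): 0.19·log₂(1.0826) = 0.0218
  (s,3): 0.04·log₂(0.2198) = -0.0874
  (t,1): 0.02·log₂(0.1587) = -0.0531
  (t,2): 0.03·log₂(0.3968) = -0.0400
  (t,3): 0.23·log₂(2.9337) = 0.3571
Sum = 0.461 bits.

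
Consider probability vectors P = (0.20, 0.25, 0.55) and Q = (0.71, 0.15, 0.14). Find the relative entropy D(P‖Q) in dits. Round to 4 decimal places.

0.2722 dits

D(P‖Q) = Σ p·log₁₀(p/q).
  0.20·log₁₀(0.20/0.71) = -0.11005
  0.25·log₁₀(0.25/0.15) = 0.05546
  0.55·log₁₀(0.55/0.14) = 0.32683
D(P‖Q) = 0.2722 dits.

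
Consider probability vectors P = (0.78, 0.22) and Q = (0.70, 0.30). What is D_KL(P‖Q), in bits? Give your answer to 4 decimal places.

0.0233 bits

D(P‖Q) = Σ p·log₂(p/q).
  0.78·log₂(0.78/0.70) = 0.12177
  0.22·log₂(0.22/0.30) = -0.09844
D(P‖Q) = 0.0233 bits.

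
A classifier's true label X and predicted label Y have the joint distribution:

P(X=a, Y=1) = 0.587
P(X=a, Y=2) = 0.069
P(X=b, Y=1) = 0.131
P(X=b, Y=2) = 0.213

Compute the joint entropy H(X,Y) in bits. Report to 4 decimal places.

1.5767 bits

H(X,Y) = −Σ p(x,y)·log₂ p(x,y) over all 4 cells.
  cell (a,1): −0.587·log₂0.587 = 0.45115
  cell (a,2): −0.069·log₂0.069 = 0.26615
  cell (b,1): −0.131·log₂0.131 = 0.38414
  cell (b,2): −0.213·log₂0.213 = 0.47522
Sum = 1.5767 bits.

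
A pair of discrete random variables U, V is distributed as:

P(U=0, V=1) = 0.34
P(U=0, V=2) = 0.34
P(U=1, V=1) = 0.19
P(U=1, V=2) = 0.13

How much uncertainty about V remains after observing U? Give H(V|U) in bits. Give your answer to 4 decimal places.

Marginals: p(U) = (0.6800, 0.3200), p(V) = (0.5300, 0.4700).
H(V|U) = Σ p(U) · H(V|U=·).
  U=0: p=0.6800, H(V|U=0) = 1.0000
  U=1: p=0.3200, H(V|U=1) = 0.9745
Weighted sum = 0.9918 bits.

0.9918 bits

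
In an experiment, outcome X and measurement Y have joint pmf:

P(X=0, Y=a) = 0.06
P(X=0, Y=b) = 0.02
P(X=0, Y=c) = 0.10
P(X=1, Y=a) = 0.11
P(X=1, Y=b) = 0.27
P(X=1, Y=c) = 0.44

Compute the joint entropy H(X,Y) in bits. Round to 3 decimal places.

2.070 bits

H(X,Y) = −Σ p(x,y)·log₂ p(x,y) over all 6 cells.
  cell (0,a): −0.06·log₂0.06 = 0.2435
  cell (0,b): −0.02·log₂0.02 = 0.1129
  cell (0,c): −0.10·log₂0.10 = 0.3322
  cell (1,a): −0.11·log₂0.11 = 0.3503
  cell (1,b): −0.27·log₂0.27 = 0.5100
  cell (1,c): −0.44·log₂0.44 = 0.5211
Sum = 2.070 bits.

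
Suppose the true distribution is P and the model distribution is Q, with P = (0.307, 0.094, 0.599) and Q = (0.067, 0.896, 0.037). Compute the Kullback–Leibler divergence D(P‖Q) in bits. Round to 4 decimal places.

D(P‖Q) = Σ p·log₂(p/q).
  0.307·log₂(0.307/0.067) = 0.67417
  0.094·log₂(0.094/0.896) = -0.30576
  0.599·log₂(0.599/0.037) = 2.40616
D(P‖Q) = 2.7746 bits.

2.7746 bits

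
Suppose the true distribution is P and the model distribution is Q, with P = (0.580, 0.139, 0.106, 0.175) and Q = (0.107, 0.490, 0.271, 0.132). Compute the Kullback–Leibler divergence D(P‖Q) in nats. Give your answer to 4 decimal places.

D(P‖Q) = Σ p·ln(p/q).
  0.580·ln(0.580/0.107) = 0.98032
  0.139·ln(0.139/0.490) = -0.17513
  0.106·ln(0.106/0.271) = -0.09950
  0.175·ln(0.175/0.132) = 0.04935
D(P‖Q) = 0.7550 nats.

0.7550 nats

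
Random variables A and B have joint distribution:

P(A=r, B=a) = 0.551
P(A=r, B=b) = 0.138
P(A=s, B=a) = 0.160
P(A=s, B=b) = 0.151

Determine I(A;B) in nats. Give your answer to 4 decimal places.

0.0408 nats

Marginals: p(A) = (0.6890, 0.3110), p(B) = (0.7110, 0.2890).
I(A;B) = Σ p(x,y)·ln[p(x,y)/(p(x)p(y))].
  (r,a): 0.551·ln(1.1248) = 0.06478
  (r,b): 0.138·ln(0.6930) = -0.05060
  (s,a): 0.160·ln(0.7236) = -0.05177
  (s,b): 0.151·ln(1.6800) = 0.07834
Sum = 0.0408 nats.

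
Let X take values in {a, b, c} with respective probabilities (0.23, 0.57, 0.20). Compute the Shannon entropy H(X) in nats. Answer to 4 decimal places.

0.9803 nats

H(X) = −Σ p·ln p.
  −(0.23)·ln(0.23) = 0.33803
  −(0.57)·ln(0.57) = 0.32041
  −(0.20)·ln(0.20) = 0.32189
Sum: 0.33803 + 0.32041 + 0.32189 = 0.9803 nats.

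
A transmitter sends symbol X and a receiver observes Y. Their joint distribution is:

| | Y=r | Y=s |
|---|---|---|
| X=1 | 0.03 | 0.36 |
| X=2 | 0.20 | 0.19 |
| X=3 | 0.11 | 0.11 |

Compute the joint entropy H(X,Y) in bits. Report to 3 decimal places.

H(X,Y) = −Σ p(x,y)·log₂ p(x,y) over all 6 cells.
  cell (1,r): −0.03·log₂0.03 = 0.1518
  cell (1,s): −0.36·log₂0.36 = 0.5306
  cell (2,r): −0.20·log₂0.20 = 0.4644
  cell (2,s): −0.19·log₂0.19 = 0.4552
  cell (3,r): −0.11·log₂0.11 = 0.3503
  cell (3,s): −0.11·log₂0.11 = 0.3503
Sum = 2.303 bits.

2.303 bits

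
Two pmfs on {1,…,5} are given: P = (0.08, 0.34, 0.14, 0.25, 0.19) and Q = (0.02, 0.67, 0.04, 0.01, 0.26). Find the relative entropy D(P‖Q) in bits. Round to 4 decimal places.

D(P‖Q) = Σ p·log₂(p/q).
  0.08·log₂(0.08/0.02) = 0.16000
  0.34·log₂(0.34/0.67) = -0.33273
  0.14·log₂(0.14/0.04) = 0.25303
  0.25·log₂(0.25/0.01) = 1.16096
  0.19·log₂(0.19/0.26) = -0.08598
D(P‖Q) = 1.1553 bits.

1.1553 bits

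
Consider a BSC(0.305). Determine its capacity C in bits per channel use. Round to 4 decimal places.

0.1127 bits

Binary symmetric channel: C = 1 − h₂(ε) where h₂ is the binary entropy function.
h₂(0.305) = −0.305·log₂0.305 − 0.695·log₂0.695 = 0.8873.
C = 1 − 0.8873 = 0.1127 bits per channel use.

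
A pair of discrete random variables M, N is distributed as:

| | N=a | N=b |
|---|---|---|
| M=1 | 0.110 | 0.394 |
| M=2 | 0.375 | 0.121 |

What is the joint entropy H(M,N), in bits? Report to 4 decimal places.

H(M,N) = −Σ p(x,y)·log₂ p(x,y) over all 4 cells.
  cell (1,a): −0.110·log₂0.110 = 0.35029
  cell (1,b): −0.394·log₂0.394 = 0.52943
  cell (2,a): −0.375·log₂0.375 = 0.53064
  cell (2,b): −0.121·log₂0.121 = 0.36868
Sum = 1.7790 bits.

1.7790 bits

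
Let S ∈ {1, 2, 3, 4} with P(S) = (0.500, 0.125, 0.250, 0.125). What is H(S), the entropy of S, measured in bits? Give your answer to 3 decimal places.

1.750 bits

H(S) = −Σ p·log₂ p.
  −(0.500)·log₂(0.500) = 0.5000
  −(0.125)·log₂(0.125) = 0.3750
  −(0.250)·log₂(0.250) = 0.5000
  −(0.125)·log₂(0.125) = 0.3750
Sum: 0.5000 + 0.3750 + 0.5000 + 0.3750 = 1.750 bits.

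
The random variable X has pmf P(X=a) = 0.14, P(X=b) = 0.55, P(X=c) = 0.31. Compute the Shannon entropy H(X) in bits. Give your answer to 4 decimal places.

1.3953 bits

H(X) = −Σ p·log₂ p.
  −(0.14)·log₂(0.14) = 0.39711
  −(0.55)·log₂(0.55) = 0.47437
  −(0.31)·log₂(0.31) = 0.52379
Sum: 0.39711 + 0.47437 + 0.52379 = 1.3953 bits.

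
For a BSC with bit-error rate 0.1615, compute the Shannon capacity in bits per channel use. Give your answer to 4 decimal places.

0.3621 bits

Binary symmetric channel: C = 1 − h₂(ε) where h₂ is the binary entropy function.
h₂(0.1615) = −0.1615·log₂0.1615 − 0.8385·log₂0.8385 = 0.6379.
C = 1 − 0.6379 = 0.3621 bits per channel use.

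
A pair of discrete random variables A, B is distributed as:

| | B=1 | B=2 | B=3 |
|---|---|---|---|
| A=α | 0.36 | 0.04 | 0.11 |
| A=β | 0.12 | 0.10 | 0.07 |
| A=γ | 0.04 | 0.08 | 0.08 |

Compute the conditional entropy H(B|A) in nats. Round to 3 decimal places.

0.919 nats

Marginals: p(A) = (0.5100, 0.2900, 0.2000), p(B) = (0.5200, 0.2200, 0.2600).
H(B|A) = Σ p(A) · H(B|A=·).
  A=α: p=0.5100, H(B|A=α) = 0.7764
  A=β: p=0.2900, H(B|A=β) = 1.0754
  A=γ: p=0.2000, H(B|A=γ) = 1.0549
Weighted sum = 0.919 nats.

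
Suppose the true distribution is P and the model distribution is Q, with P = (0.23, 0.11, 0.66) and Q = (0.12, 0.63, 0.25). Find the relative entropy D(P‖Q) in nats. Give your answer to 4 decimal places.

D(P‖Q) = Σ p·ln(p/q).
  0.23·ln(0.23/0.12) = 0.14964
  0.11·ln(0.11/0.63) = -0.19198
  0.66·ln(0.66/0.25) = 0.64071
D(P‖Q) = 0.5984 nats.

0.5984 nats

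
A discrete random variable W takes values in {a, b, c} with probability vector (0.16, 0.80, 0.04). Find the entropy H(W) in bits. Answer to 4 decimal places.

0.8663 bits

H(W) = −Σ p·log₂ p.
  −(0.16)·log₂(0.16) = 0.42302
  −(0.80)·log₂(0.80) = 0.25754
  −(0.04)·log₂(0.04) = 0.18575
Sum: 0.42302 + 0.25754 + 0.18575 = 0.8663 bits.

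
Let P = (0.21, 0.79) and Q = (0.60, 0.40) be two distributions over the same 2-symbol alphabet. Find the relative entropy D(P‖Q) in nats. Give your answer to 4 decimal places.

D(P‖Q) = Σ p·ln(p/q).
  0.21·ln(0.21/0.60) = -0.22046
  0.79·ln(0.79/0.40) = 0.53765
D(P‖Q) = 0.3172 nats.

0.3172 nats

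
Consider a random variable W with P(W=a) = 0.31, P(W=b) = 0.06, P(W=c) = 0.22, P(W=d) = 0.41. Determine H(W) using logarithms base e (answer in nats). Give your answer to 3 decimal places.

1.231 nats

H(W) = −Σ p·ln p.
  −(0.31)·ln(0.31) = 0.3631
  −(0.06)·ln(0.06) = 0.1688
  −(0.22)·ln(0.22) = 0.3331
  −(0.41)·ln(0.41) = 0.3656
Sum: 0.3631 + 0.1688 + 0.3331 + 0.3656 = 1.231 nats.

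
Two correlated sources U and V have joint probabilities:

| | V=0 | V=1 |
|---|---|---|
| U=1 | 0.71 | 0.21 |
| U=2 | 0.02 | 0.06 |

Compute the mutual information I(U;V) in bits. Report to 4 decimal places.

Marginals: p(U) = (0.9200, 0.0800), p(V) = (0.7300, 0.2700).
I(U;V) = Σ p(x,y)·log₂[p(x,y)/(p(x)p(y))].
  (1,0): 0.71·log₂(1.0572) = 0.05695
  (1,1): 0.21·log₂(0.8454) = -0.05088
  (2,0): 0.02·log₂(0.3425) = -0.03092
  (2,1): 0.06·log₂(2.7778) = 0.08844
Sum = 0.0636 bits.

0.0636 bits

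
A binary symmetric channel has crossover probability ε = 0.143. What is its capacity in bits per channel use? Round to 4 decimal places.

0.4080 bits

Binary symmetric channel: C = 1 − h₂(ε) where h₂ is the binary entropy function.
h₂(0.143) = −0.143·log₂0.143 − 0.857·log₂0.857 = 0.5920.
C = 1 − 0.5920 = 0.4080 bits per channel use.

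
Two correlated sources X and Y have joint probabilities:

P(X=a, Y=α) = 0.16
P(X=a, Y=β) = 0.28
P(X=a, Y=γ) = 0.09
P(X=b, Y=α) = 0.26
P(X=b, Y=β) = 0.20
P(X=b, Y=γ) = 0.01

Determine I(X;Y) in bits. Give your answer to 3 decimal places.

0.078 bits

Marginals: p(X) = (0.5300, 0.4700), p(Y) = (0.4200, 0.4800, 0.1000).
I(X;Y) = H(X) + H(Y) − H(X,Y).
H(X) = 0.9974, H(Y) = 1.3661, H(X,Y) = 2.2860.
I(X;Y) = 0.9974 + 1.3661 − 2.2860 = 0.078 bits.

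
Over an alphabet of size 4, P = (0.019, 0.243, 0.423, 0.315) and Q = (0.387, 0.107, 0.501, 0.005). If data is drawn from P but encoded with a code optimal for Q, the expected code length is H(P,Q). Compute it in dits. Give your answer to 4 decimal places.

H(P,Q) = −Σ p·log₁₀ q.
  −0.019·log₁₀(0.387) = 0.00783
  −0.243·log₁₀(0.107) = 0.23586
  −0.423·log₁₀(0.501) = 0.12697
  −0.315·log₁₀(0.005) = 0.72482
H(P,Q) = 1.0955 dits.

1.0955 dits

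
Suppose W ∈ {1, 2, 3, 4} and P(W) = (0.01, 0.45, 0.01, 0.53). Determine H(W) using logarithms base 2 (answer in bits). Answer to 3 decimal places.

H(W) = −Σ p·log₂ p.
  −(0.01)·log₂(0.01) = 0.0664
  −(0.45)·log₂(0.45) = 0.5184
  −(0.01)·log₂(0.01) = 0.0664
  −(0.53)·log₂(0.53) = 0.4854
Sum: 0.0664 + 0.5184 + 0.0664 + 0.4854 = 1.137 bits.

1.137 bits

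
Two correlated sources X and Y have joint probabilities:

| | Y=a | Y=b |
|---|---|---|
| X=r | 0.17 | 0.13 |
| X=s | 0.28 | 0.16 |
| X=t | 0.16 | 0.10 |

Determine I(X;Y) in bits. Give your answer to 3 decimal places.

Marginals: p(X) = (0.3000, 0.4400, 0.2600), p(Y) = (0.6100, 0.3900).
I(X;Y) = H(X) + H(Y) − H(X,Y).
H(X) = 1.5475, H(Y) = 0.9648, H(X,Y) = 2.5097.
I(X;Y) = 1.5475 + 0.9648 − 2.5097 = 0.003 bits.

0.003 bits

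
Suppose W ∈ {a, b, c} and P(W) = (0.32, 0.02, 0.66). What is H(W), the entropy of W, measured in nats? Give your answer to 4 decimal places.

0.7171 nats

H(W) = −Σ p·ln p.
  −(0.32)·ln(0.32) = 0.36462
  −(0.02)·ln(0.02) = 0.07824
  −(0.66)·ln(0.66) = 0.27424
Sum: 0.36462 + 0.07824 + 0.27424 = 0.7171 nats.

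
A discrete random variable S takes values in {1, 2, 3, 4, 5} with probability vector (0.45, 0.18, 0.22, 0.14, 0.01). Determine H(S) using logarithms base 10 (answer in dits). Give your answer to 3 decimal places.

H(S) = −Σ p·log₁₀ p.
  −(0.45)·log₁₀(0.45) = 0.1561
  −(0.18)·log₁₀(0.18) = 0.1341
  −(0.22)·log₁₀(0.22) = 0.1447
  −(0.14)·log₁₀(0.14) = 0.1195
  −(0.01)·log₁₀(0.01) = 0.0200
Sum: 0.1561 + 0.1341 + 0.1447 + 0.1195 + 0.0200 = 0.574 dits.

0.574 dits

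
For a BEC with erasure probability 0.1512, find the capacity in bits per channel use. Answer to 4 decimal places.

Binary erasure channel: capacity C = 1 − ε.
C = 1 − 0.1512 = 0.8488 bits per channel use.

0.8488 bits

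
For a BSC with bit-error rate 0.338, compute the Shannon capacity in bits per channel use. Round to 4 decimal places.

0.0771 bits

Binary symmetric channel: C = 1 − h₂(ε) where h₂ is the binary entropy function.
h₂(0.338) = −0.338·log₂0.338 − 0.662·log₂0.662 = 0.9229.
C = 1 − 0.9229 = 0.0771 bits per channel use.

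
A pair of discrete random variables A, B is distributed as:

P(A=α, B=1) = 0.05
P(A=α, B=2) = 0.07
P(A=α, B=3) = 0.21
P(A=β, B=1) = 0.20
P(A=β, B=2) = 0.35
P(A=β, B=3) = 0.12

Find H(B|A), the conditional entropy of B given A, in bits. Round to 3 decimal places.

1.404 bits

Marginals: p(A) = (0.3300, 0.6700), p(B) = (0.2500, 0.4200, 0.3300).
H(B|A) = Σ p(A) · H(B|A=·).
  A=α: p=0.3300, H(B|A=α) = 1.3020
  A=β: p=0.6700, H(B|A=β) = 1.4544
Weighted sum = 1.404 bits.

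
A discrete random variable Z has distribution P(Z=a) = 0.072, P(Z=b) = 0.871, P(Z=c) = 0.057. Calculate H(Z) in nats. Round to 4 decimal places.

0.4730 nats

H(Z) = −Σ p·ln p.
  −(0.072)·ln(0.072) = 0.18944
  −(0.871)·ln(0.871) = 0.12030
  −(0.057)·ln(0.057) = 0.16329
Sum: 0.18944 + 0.12030 + 0.16329 = 0.4730 nats.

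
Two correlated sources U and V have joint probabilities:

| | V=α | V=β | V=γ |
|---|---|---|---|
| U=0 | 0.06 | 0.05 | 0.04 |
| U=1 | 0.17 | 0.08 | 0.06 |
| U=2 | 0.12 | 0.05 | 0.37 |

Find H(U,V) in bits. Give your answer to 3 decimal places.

H(U,V) = −Σ p(x,y)·log₂ p(x,y) over all 9 cells.
  cell (0,α): −0.06·log₂0.06 = 0.2435
  cell (0,β): −0.05·log₂0.05 = 0.2161
  cell (0,γ): −0.04·log₂0.04 = 0.1858
  cell (1,α): −0.17·log₂0.17 = 0.4346
  cell (1,β): −0.08·log₂0.08 = 0.2915
  cell (1,γ): −0.06·log₂0.06 = 0.2435
  cell (2,α): −0.12·log₂0.12 = 0.3671
  cell (2,β): −0.05·log₂0.05 = 0.2161
  cell (2,γ): −0.37·log₂0.37 = 0.5307
Sum = 2.729 bits.

2.729 bits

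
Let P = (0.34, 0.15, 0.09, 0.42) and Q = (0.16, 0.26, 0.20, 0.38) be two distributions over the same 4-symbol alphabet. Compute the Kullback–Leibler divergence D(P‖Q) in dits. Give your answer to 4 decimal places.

D(P‖Q) = Σ p·log₁₀(p/q).
  0.34·log₁₀(0.34/0.16) = 0.11130
  0.15·log₁₀(0.15/0.26) = -0.03583
  0.09·log₁₀(0.09/0.20) = -0.03121
  0.42·log₁₀(0.42/0.38) = 0.01826
D(P‖Q) = 0.0625 dits.

0.0625 dits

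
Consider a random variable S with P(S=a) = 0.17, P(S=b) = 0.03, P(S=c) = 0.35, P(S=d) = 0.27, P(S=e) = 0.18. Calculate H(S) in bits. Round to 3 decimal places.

H(S) = −Σ p·log₂ p.
  −(0.17)·log₂(0.17) = 0.4346
  −(0.03)·log₂(0.03) = 0.1518
  −(0.35)·log₂(0.35) = 0.5301
  −(0.27)·log₂(0.27) = 0.5100
  −(0.18)·log₂(0.18) = 0.4453
Sum: 0.4346 + 0.1518 + 0.5301 + 0.5100 + 0.4453 = 2.072 bits.

2.072 bits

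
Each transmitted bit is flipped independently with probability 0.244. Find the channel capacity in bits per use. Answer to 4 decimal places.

0.1984 bits

Binary symmetric channel: C = 1 − h₂(ε) where h₂ is the binary entropy function.
h₂(0.244) = −0.244·log₂0.244 − 0.756·log₂0.756 = 0.8016.
C = 1 − 0.8016 = 0.1984 bits per channel use.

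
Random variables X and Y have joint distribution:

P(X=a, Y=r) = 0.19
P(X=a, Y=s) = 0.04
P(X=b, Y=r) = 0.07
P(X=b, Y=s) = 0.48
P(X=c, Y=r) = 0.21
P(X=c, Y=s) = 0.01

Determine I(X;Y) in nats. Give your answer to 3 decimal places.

Marginals: p(X) = (0.2300, 0.5500, 0.2200), p(Y) = (0.4700, 0.5300).
I(X;Y) = H(X) + H(Y) − H(X,Y).
H(X) = 0.9999, H(Y) = 0.6913, H(X,Y) = 1.3565.
I(X;Y) = 0.9999 + 0.6913 − 1.3565 = 0.335 nats.

0.335 nats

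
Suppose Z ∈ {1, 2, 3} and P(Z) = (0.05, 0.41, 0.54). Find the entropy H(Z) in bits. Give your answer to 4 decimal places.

H(Z) = −Σ p·log₂ p.
  −(0.05)·log₂(0.05) = 0.21610
  −(0.41)·log₂(0.41) = 0.52738
  −(0.54)·log₂(0.54) = 0.48004
Sum: 0.21610 + 0.52738 + 0.48004 = 1.2235 bits.

1.2235 bits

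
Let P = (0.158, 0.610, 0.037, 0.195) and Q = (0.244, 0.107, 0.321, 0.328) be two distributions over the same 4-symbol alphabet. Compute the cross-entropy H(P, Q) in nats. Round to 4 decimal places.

H(P,Q) = −Σ p·ln q.
  −0.158·ln(0.244) = 0.22287
  −0.610·ln(0.107) = 1.36331
  −0.037·ln(0.321) = 0.04204
  −0.195·ln(0.328) = 0.21737
H(P,Q) = 1.8456 nats.

1.8456 nats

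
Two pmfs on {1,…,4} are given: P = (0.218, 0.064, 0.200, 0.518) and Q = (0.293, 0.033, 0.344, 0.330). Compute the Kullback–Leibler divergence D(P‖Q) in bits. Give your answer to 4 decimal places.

D(P‖Q) = Σ p·log₂(p/q).
  0.218·log₂(0.218/0.293) = -0.09299
  0.064·log₂(0.064/0.033) = 0.06116
  0.200·log₂(0.200/0.344) = -0.15648
  0.518·log₂(0.518/0.330) = 0.33695
D(P‖Q) = 0.1486 bits.

0.1486 bits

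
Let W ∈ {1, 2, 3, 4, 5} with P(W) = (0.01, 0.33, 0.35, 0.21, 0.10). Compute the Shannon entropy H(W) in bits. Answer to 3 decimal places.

1.929 bits

H(W) = −Σ p·log₂ p.
  −(0.01)·log₂(0.01) = 0.0664
  −(0.33)·log₂(0.33) = 0.5278
  −(0.35)·log₂(0.35) = 0.5301
  −(0.21)·log₂(0.21) = 0.4728
  −(0.10)·log₂(0.10) = 0.3322
Sum: 0.0664 + 0.5278 + 0.5301 + 0.4728 + 0.3322 = 1.929 bits.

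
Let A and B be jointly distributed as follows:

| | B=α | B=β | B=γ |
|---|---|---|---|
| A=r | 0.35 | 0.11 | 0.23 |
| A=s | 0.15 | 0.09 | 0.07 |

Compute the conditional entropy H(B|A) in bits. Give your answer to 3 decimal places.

Marginals: p(A) = (0.6900, 0.3100), p(B) = (0.5000, 0.2000, 0.3000).
H(B|A) = Σ p(A) · H(B|A=·).
  A=r: p=0.6900, H(B|A=r) = 1.4474
  A=s: p=0.3100, H(B|A=s) = 1.5095
Weighted sum = 1.467 bits.

1.467 bits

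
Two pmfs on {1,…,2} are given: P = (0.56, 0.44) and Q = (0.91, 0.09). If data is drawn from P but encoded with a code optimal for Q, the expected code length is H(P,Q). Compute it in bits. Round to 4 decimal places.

H(P,Q) = −Σ p·log₂ q.
  −0.56·log₂(0.91) = 0.07619
  −0.44·log₂(0.09) = 1.52853
H(P,Q) = 1.6047 bits.

1.6047 bits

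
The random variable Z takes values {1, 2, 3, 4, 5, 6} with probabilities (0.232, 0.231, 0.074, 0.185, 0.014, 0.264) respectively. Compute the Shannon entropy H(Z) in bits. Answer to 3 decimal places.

H(Z) = −Σ p·log₂ p.
  −(0.232)·log₂(0.232) = 0.4890
  −(0.231)·log₂(0.231) = 0.4883
  −(0.074)·log₂(0.074) = 0.2780
  −(0.185)·log₂(0.185) = 0.4504
  −(0.014)·log₂(0.014) = 0.0862
  −(0.264)·log₂(0.264) = 0.5072
Sum: 0.4890 + 0.4883 + 0.2780 + 0.4504 + 0.0862 + 0.5072 = 2.299 bits.

2.299 bits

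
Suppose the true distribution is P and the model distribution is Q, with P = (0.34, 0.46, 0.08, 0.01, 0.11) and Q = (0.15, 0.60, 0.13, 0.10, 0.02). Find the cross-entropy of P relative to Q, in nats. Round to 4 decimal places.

H(P,Q) = −Σ p·ln q.
  −0.34·ln(0.15) = 0.64502
  −0.46·ln(0.60) = 0.23498
  −0.08·ln(0.13) = 0.16322
  −0.01·ln(0.10) = 0.02303
  −0.11·ln(0.02) = 0.43032
H(P,Q) = 1.4966 nats.

1.4966 nats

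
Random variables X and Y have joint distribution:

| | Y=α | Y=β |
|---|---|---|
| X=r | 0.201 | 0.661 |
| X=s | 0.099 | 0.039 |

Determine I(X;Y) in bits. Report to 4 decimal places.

0.0874 bits

Marginals: p(X) = (0.8620, 0.1380), p(Y) = (0.3000, 0.7000).
I(X;Y) = H(X) + H(Y) − H(X,Y).
H(X) = 0.5790, H(Y) = 0.8813, H(X,Y) = 1.3729.
I(X;Y) = 0.5790 + 0.8813 − 1.3729 = 0.0874 bits.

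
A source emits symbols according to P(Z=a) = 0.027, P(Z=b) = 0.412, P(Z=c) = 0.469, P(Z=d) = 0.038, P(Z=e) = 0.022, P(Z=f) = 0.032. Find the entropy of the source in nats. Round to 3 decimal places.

1.136 nats

H(Z) = −Σ p·ln p.
  −(0.027)·ln(0.027) = 0.0975
  −(0.412)·ln(0.412) = 0.3653
  −(0.469)·ln(0.469) = 0.3551
  −(0.038)·ln(0.038) = 0.1243
  −(0.022)·ln(0.022) = 0.0840
  −(0.032)·ln(0.032) = 0.1101
Sum: 0.0975 + 0.3653 + 0.3551 + 0.1243 + 0.0840 + 0.1101 = 1.136 nats.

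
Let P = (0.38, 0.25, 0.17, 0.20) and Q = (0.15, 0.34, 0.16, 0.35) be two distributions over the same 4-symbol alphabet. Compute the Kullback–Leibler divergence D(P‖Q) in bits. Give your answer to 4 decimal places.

0.2521 bits

D(P‖Q) = Σ p·log₂(p/q).
  0.38·log₂(0.38/0.15) = 0.50959
  0.25·log₂(0.25/0.34) = -0.11090
  0.17·log₂(0.17/0.16) = 0.01487
  0.20·log₂(0.20/0.35) = -0.16147
D(P‖Q) = 0.2521 bits.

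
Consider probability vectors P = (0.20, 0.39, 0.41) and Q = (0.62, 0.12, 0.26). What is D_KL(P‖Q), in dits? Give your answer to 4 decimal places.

0.1825 dits

D(P‖Q) = Σ p·log₁₀(p/q).
  0.20·log₁₀(0.20/0.62) = -0.09827
  0.39·log₁₀(0.39/0.12) = 0.19963
  0.41·log₁₀(0.41/0.26) = 0.08110
D(P‖Q) = 0.1825 dits.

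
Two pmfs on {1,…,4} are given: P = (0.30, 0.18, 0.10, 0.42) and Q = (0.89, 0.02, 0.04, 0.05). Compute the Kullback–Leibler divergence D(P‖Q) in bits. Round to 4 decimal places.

D(P‖Q) = Σ p·log₂(p/q).
  0.30·log₂(0.30/0.89) = -0.47065
  0.18·log₂(0.18/0.02) = 0.57059
  0.10·log₂(0.10/0.04) = 0.13219
  0.42·log₂(0.42/0.05) = 1.28956
D(P‖Q) = 1.5217 bits.

1.5217 bits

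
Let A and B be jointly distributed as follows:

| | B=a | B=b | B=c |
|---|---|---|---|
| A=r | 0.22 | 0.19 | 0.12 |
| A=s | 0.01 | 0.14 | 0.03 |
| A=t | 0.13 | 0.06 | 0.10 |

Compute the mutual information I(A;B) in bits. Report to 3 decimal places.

0.133 bits

Marginals: p(A) = (0.5300, 0.1800, 0.2900), p(B) = (0.3600, 0.3900, 0.2500).
I(A;B) = H(A) + H(B) − H(A,B).
H(A) = 1.4487, H(B) = 1.5604, H(A,B) = 2.8766.
I(A;B) = 1.4487 + 1.5604 − 2.8766 = 0.133 bits.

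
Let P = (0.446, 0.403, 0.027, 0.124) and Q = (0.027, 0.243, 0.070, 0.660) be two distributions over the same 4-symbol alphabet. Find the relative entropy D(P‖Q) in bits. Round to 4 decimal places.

D(P‖Q) = Σ p·log₂(p/q).
  0.446·log₂(0.446/0.027) = 1.80452
  0.403·log₂(0.403/0.243) = 0.29412
  0.027·log₂(0.027/0.070) = -0.03711
  0.124·log₂(0.124/0.660) = -0.29910
D(P‖Q) = 1.7624 bits.

1.7624 bits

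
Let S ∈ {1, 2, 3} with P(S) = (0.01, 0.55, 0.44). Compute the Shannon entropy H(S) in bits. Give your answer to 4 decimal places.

H(S) = −Σ p·log₂ p.
  −(0.01)·log₂(0.01) = 0.06644
  −(0.55)·log₂(0.55) = 0.47437
  −(0.44)·log₂(0.44) = 0.52115
Sum: 0.06644 + 0.47437 + 0.52115 = 1.0620 bits.

1.0620 bits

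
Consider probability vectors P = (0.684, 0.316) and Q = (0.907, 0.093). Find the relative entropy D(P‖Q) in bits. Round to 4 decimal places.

0.2792 bits

D(P‖Q) = Σ p·log₂(p/q).
  0.684·log₂(0.684/0.907) = -0.27846
  0.316·log₂(0.316/0.093) = 0.55762
D(P‖Q) = 0.2792 bits.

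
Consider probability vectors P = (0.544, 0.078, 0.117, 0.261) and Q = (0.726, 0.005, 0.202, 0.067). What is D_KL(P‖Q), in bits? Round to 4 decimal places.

D(P‖Q) = Σ p·log₂(p/q).
  0.544·log₂(0.544/0.726) = -0.22650
  0.078·log₂(0.078/0.005) = 0.30915
  0.117·log₂(0.117/0.202) = -0.09218
  0.261·log₂(0.261/0.067) = 0.51203
D(P‖Q) = 0.5025 bits.

0.5025 bits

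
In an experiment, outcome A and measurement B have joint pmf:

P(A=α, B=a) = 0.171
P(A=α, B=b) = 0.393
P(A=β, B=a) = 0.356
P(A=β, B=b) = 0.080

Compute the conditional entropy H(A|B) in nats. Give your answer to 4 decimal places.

Marginals: p(A) = (0.5640, 0.4360), p(B) = (0.5270, 0.4730).
H(A|B) = Σ p(B) · H(A|B=·).
  B=a: p=0.5270, H(A|B=a) = 0.6302
  B=b: p=0.4730, H(A|B=b) = 0.4545
Weighted sum = 0.5471 nats.

0.5471 nats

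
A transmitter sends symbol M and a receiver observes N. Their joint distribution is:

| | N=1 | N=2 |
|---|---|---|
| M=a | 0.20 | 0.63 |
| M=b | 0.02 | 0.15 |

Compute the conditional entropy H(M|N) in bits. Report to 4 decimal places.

Chain rule: H(M|N) = H(M,N) − H(N).
Marginals: p(M) = (0.8300, 0.1700), p(N) = (0.2200, 0.7800).
H(M,N) = 1.4078 bits; H(N) = 0.7602 bits.
H(M|N) = 1.4078 − 0.7602 = 0.6476 bits.

0.6476 bits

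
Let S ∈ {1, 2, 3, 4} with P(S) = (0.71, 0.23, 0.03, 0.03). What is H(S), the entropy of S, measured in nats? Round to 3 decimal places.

0.792 nats

H(S) = −Σ p·ln p.
  −(0.71)·ln(0.71) = 0.2432
  −(0.23)·ln(0.23) = 0.3380
  −(0.03)·ln(0.03) = 0.1052
  −(0.03)·ln(0.03) = 0.1052
Sum: 0.2432 + 0.3380 + 0.1052 + 0.1052 = 0.792 nats.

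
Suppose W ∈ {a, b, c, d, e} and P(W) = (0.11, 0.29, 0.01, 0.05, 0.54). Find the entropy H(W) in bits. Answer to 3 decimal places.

H(W) = −Σ p·log₂ p.
  −(0.11)·log₂(0.11) = 0.3503
  −(0.29)·log₂(0.29) = 0.5179
  −(0.01)·log₂(0.01) = 0.0664
  −(0.05)·log₂(0.05) = 0.2161
  −(0.54)·log₂(0.54) = 0.4800
Sum: 0.3503 + 0.5179 + 0.0664 + 0.2161 + 0.4800 = 1.631 bits.

1.631 bits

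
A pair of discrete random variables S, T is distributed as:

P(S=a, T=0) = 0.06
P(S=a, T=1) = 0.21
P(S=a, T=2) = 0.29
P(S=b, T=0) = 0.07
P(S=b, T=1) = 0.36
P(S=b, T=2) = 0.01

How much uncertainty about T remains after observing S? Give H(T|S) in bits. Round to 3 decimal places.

Chain rule: H(T|S) = H(S,T) − H(S).
Marginals: p(S) = (0.5600, 0.4400), p(T) = (0.1300, 0.5700, 0.3000).
H(S,T) = 2.0999 bits; H(S) = 0.9896 bits.
H(T|S) = 2.0999 − 0.9896 = 1.110 bits.

1.110 bits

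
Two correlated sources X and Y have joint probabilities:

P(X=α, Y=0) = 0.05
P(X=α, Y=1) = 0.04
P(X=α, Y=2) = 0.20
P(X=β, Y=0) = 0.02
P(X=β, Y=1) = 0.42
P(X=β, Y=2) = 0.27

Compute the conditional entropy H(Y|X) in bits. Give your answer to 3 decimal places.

1.146 bits

Marginals: p(X) = (0.2900, 0.7100), p(Y) = (0.0700, 0.4600, 0.4700).
H(Y|X) = Σ p(X) · H(Y|X=·).
  X=α: p=0.2900, H(Y|X=α) = 1.2011
  X=β: p=0.7100, H(Y|X=β) = 1.1236
Weighted sum = 1.146 bits.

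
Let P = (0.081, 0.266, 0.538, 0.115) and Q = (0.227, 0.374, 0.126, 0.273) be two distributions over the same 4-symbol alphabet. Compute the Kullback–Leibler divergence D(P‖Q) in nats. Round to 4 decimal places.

D(P‖Q) = Σ p·ln(p/q).
  0.081·ln(0.081/0.227) = -0.08347
  0.266·ln(0.266/0.374) = -0.09064
  0.538·ln(0.538/0.126) = 0.78095
  0.115·ln(0.115/0.273) = -0.09942
D(P‖Q) = 0.5074 nats.

0.5074 nats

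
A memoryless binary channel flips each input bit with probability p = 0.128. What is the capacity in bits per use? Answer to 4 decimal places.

0.4481 bits

Binary symmetric channel: C = 1 − h₂(ε) where h₂ is the binary entropy function.
h₂(0.128) = −0.128·log₂0.128 − 0.872·log₂0.872 = 0.5519.
C = 1 − 0.5519 = 0.4481 bits per channel use.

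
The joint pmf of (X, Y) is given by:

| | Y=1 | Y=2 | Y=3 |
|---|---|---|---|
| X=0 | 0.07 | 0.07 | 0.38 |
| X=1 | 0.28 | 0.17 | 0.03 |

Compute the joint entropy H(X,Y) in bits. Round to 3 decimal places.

2.168 bits

H(X,Y) = −Σ p(x,y)·log₂ p(x,y) over all 6 cells.
  cell (0,1): −0.07·log₂0.07 = 0.2686
  cell (0,2): −0.07·log₂0.07 = 0.2686
  cell (0,3): −0.38·log₂0.38 = 0.5305
  cell (1,1): −0.28·log₂0.28 = 0.5142
  cell (1,2): −0.17·log₂0.17 = 0.4346
  cell (1,3): −0.03·log₂0.03 = 0.1518
Sum = 2.168 bits.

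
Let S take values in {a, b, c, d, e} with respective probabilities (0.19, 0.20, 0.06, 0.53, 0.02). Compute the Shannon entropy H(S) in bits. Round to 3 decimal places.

H(S) = −Σ p·log₂ p.
  −(0.19)·log₂(0.19) = 0.4552
  −(0.20)·log₂(0.20) = 0.4644
  −(0.06)·log₂(0.06) = 0.2435
  −(0.53)·log₂(0.53) = 0.4854
  −(0.02)·log₂(0.02) = 0.1129
Sum: 0.4552 + 0.4644 + 0.2435 + 0.4854 + 0.1129 = 1.761 bits.

1.761 bits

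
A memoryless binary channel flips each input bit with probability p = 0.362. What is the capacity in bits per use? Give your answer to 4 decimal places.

Binary symmetric channel: C = 1 − h₂(ε) where h₂ is the binary entropy function.
h₂(0.362) = −0.362·log₂0.362 − 0.638·log₂0.638 = 0.9443.
C = 1 − 0.9443 = 0.0557 bits per channel use.

0.0557 bits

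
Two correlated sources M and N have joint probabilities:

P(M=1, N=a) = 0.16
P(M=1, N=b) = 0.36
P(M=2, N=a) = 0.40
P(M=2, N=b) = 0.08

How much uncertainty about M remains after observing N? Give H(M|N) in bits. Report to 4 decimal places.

Marginals: p(M) = (0.5200, 0.4800), p(N) = (0.5600, 0.4400).
H(M|N) = Σ p(N) · H(M|N=·).
  N=a: p=0.5600, H(M|N=a) = 0.8631
  N=b: p=0.4400, H(M|N=b) = 0.6840
Weighted sum = 0.7843 bits.

0.7843 bits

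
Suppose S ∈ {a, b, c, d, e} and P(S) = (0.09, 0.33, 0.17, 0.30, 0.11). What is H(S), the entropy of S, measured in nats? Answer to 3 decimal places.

1.488 nats

H(S) = −Σ p·ln p.
  −(0.09)·ln(0.09) = 0.2167
  −(0.33)·ln(0.33) = 0.3659
  −(0.17)·ln(0.17) = 0.3012
  −(0.30)·ln(0.30) = 0.3612
  −(0.11)·ln(0.11) = 0.2428
Sum: 0.2167 + 0.3659 + 0.3012 + 0.3612 + 0.2428 = 1.488 nats.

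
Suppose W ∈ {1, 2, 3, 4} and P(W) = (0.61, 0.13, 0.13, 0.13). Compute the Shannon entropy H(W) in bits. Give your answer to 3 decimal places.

1.583 bits

H(W) = −Σ p·log₂ p.
  −(0.61)·log₂(0.61) = 0.4350
  −(0.13)·log₂(0.13) = 0.3826
  −(0.13)·log₂(0.13) = 0.3826
  −(0.13)·log₂(0.13) = 0.3826
Sum: 0.4350 + 0.3826 + 0.3826 + 0.3826 = 1.583 bits.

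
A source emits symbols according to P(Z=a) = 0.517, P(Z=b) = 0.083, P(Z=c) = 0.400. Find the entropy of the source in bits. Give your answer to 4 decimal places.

H(Z) = −Σ p·log₂ p.
  −(0.517)·log₂(0.517) = 0.49206
  −(0.083)·log₂(0.083) = 0.29803
  −(0.400)·log₂(0.400) = 0.52877
Sum: 0.49206 + 0.29803 + 0.52877 = 1.3189 bits.

1.3189 bits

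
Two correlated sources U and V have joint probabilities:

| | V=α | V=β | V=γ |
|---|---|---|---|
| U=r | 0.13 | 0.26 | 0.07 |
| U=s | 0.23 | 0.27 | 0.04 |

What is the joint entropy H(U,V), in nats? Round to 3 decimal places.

H(U,V) = −Σ p(x,y)·ln p(x,y) over all 6 cells.
  cell (r,α): −0.13·ln0.13 = 0.2652
  cell (r,β): −0.26·ln0.26 = 0.3502
  cell (r,γ): −0.07·ln0.07 = 0.1861
  cell (s,α): −0.23·ln0.23 = 0.3380
  cell (s,β): −0.27·ln0.27 = 0.3535
  cell (s,γ): −0.04·ln0.04 = 0.1288
Sum = 1.622 nats.

1.622 nats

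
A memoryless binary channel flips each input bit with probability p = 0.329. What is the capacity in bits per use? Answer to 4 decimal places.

Binary symmetric channel: C = 1 − h₂(ε) where h₂ is the binary entropy function.
h₂(0.329) = −0.329·log₂0.329 − 0.671·log₂0.671 = 0.9139.
C = 1 − 0.9139 = 0.0861 bits per channel use.

0.0861 bits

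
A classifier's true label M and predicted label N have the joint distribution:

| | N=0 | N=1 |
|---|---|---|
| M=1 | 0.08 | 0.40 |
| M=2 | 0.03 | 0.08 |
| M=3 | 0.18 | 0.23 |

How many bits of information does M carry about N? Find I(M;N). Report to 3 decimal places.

0.058 bits

Marginals: p(M) = (0.4800, 0.1100, 0.4100), p(N) = (0.2900, 0.7100).
I(M;N) = H(M) + H(N) − H(M,N).
H(M) = 1.3859, H(N) = 0.8687, H(M,N) = 2.1965.
I(M;N) = 1.3859 + 0.8687 − 2.1965 = 0.058 bits.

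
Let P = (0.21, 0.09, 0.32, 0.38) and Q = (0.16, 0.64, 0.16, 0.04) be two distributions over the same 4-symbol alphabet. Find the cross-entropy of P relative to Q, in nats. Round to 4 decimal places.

H(P,Q) = −Σ p·ln q.
  −0.21·ln(0.16) = 0.38484
  −0.09·ln(0.64) = 0.04017
  −0.32·ln(0.16) = 0.58643
  −0.38·ln(0.04) = 1.22317
H(P,Q) = 2.2346 nats.

2.2346 nats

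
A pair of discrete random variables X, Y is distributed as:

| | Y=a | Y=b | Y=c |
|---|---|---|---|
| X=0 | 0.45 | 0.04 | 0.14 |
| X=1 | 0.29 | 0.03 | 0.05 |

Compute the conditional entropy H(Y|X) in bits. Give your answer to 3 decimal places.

1.036 bits

Chain rule: H(Y|X) = H(X,Y) − H(X).
Marginals: p(X) = (0.6300, 0.3700), p(Y) = (0.7400, 0.0700, 0.1900).
H(X,Y) = 1.9870 bits; H(X) = 0.9507 bits.
H(Y|X) = 1.9870 − 0.9507 = 1.036 bits.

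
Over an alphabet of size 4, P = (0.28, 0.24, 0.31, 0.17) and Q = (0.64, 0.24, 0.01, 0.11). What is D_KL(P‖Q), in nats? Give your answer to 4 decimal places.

0.9071 nats

D(P‖Q) = Σ p·ln(p/q).
  0.28·ln(0.28/0.64) = -0.23147
  0.24·ln(0.24/0.24) = 0.00000
  0.31·ln(0.31/0.01) = 1.06454
  0.17·ln(0.17/0.11) = 0.07400
D(P‖Q) = 0.9071 nats.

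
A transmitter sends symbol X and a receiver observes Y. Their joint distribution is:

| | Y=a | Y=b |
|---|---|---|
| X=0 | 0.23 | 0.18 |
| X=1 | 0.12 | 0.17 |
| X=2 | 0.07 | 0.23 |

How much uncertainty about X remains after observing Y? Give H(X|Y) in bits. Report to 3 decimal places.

Marginals: p(X) = (0.4100, 0.2900, 0.3000), p(Y) = (0.4200, 0.5800).
H(X|Y) = Σ p(Y) · H(X|Y=·).
  Y=a: p=0.4200, H(X|Y=a) = 1.4230
  Y=b: p=0.5800, H(X|Y=b) = 1.5720
Weighted sum = 1.509 bits.

1.509 bits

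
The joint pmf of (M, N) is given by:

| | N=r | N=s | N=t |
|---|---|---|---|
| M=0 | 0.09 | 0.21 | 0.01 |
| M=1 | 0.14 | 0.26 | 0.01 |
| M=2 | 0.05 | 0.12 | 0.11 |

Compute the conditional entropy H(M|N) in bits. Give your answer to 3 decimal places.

1.408 bits

Marginals: p(M) = (0.3100, 0.4100, 0.2800), p(N) = (0.2800, 0.5900, 0.1300).
H(M|N) = Σ p(N) · H(M|N=·).
  N=r: p=0.2800, H(M|N=r) = 1.4701
  N=s: p=0.5900, H(M|N=s) = 1.5188
  N=t: p=0.1300, H(M|N=t) = 0.7732
Weighted sum = 1.408 bits.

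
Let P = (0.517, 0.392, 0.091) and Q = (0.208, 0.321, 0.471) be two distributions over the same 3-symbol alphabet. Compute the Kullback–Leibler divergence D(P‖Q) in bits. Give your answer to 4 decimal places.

0.5763 bits

D(P‖Q) = Σ p·log₂(p/q).
  0.517·log₂(0.517/0.208) = 0.67912
  0.392·log₂(0.392/0.321) = 0.11301
  0.091·log₂(0.091/0.471) = -0.21583
D(P‖Q) = 0.5763 bits.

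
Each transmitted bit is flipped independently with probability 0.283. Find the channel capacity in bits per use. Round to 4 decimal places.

Binary symmetric channel: C = 1 − h₂(ε) where h₂ is the binary entropy function.
h₂(0.283) = −0.283·log₂0.283 − 0.717·log₂0.717 = 0.8595.
C = 1 − 0.8595 = 0.1405 bits per channel use.

0.1405 bits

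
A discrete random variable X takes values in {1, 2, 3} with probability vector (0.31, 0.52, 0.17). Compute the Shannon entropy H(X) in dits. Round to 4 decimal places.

0.4362 dits

H(X) = −Σ p·log₁₀ p.
  −(0.31)·log₁₀(0.31) = 0.15768
  −(0.52)·log₁₀(0.52) = 0.14768
  −(0.17)·log₁₀(0.17) = 0.13082
Sum: 0.15768 + 0.14768 + 0.13082 = 0.4362 dits.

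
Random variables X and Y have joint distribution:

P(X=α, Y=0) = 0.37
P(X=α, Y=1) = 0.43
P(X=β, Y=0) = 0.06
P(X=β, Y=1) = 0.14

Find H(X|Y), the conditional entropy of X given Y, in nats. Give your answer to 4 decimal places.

Chain rule: H(X|Y) = H(X,Y) − H(Y).
Marginals: p(X) = (0.8000, 0.2000), p(Y) = (0.4300, 0.5700).
H(X,Y) = 1.1748 nats; H(Y) = 0.6833 nats.
H(X|Y) = 1.1748 − 0.6833 = 0.4915 nats.

0.4915 nats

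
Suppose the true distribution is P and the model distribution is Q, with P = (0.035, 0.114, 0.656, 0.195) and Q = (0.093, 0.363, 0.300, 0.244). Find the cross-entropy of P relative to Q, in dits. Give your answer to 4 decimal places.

H(P,Q) = −Σ p·log₁₀ q.
  −0.035·log₁₀(0.093) = 0.03610
  −0.114·log₁₀(0.363) = 0.05017
  −0.656·log₁₀(0.300) = 0.34301
  −0.195·log₁₀(0.244) = 0.11946
H(P,Q) = 0.5487 dits.

0.5487 dits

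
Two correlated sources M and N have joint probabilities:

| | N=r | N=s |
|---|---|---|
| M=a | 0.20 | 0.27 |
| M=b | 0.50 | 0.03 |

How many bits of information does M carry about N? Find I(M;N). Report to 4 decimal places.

Marginals: p(M) = (0.4700, 0.5300), p(N) = (0.7000, 0.3000).
I(M;N) = Σ p(x,y)·log₂[p(x,y)/(p(x)p(y))].
  (a,r): 0.20·log₂(0.6079) = -0.14362
  (a,s): 0.27·log₂(1.9149) = 0.25306
  (b,r): 0.50·log₂(1.3477) = 0.21525
  (b,s): 0.03·log₂(0.1887) = -0.07218
Sum = 0.2525 bits.

0.2525 bits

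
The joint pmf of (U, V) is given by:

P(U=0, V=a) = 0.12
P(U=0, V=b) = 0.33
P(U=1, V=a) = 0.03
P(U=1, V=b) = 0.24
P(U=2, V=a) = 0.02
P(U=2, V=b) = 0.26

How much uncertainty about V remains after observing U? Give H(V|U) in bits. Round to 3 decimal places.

Chain rule: H(V|U) = H(U,V) − H(U).
Marginals: p(U) = (0.4500, 0.2700, 0.2800), p(V) = (0.1700, 0.8300).
H(U,V) = 2.1590 bits; H(U) = 1.5426 bits.
H(V|U) = 2.1590 − 1.5426 = 0.616 bits.

0.616 bits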